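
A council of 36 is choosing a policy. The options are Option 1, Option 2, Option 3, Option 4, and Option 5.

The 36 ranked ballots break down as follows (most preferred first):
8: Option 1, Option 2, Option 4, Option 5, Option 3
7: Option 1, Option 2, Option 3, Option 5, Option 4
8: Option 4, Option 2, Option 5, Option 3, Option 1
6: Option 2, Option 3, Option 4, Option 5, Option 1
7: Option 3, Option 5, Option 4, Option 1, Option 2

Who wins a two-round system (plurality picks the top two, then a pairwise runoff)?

Option 4

Round 1 first-place votes: Option 1 15, Option 2 6, Option 3 7, Option 4 8, Option 5 0. Option 1 and Option 4 advance.
Runoff: Option 1 is ranked above Option 4 on 15 ballots, Option 4 above Option 1 on 21.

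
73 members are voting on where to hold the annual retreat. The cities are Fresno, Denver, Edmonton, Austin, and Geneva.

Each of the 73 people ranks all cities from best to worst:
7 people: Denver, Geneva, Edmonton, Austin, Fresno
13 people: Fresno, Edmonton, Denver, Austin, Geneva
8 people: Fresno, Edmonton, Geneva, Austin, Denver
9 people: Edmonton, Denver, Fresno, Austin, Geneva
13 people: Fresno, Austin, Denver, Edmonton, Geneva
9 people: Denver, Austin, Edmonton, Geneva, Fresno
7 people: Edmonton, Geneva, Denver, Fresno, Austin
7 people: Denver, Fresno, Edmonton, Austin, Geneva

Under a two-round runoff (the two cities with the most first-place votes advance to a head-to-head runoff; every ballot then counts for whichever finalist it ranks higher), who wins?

Denver

Round 1 first-place votes: Fresno 34, Denver 23, Edmonton 16, Austin 0, Geneva 0. Fresno and Denver advance.
Runoff: Fresno is ranked above Denver on 34 ballots, Denver above Fresno on 39.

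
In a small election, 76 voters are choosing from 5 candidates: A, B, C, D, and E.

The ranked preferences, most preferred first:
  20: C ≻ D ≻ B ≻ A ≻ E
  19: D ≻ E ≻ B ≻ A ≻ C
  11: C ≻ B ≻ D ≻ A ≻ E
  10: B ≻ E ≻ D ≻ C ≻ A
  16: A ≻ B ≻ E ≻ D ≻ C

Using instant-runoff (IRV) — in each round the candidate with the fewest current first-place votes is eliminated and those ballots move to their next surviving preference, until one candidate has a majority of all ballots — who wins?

Round 1: A 16, B 10, C 31, D 19, E 0. E eliminated.
Round 2: A 16, B 10, C 31, D 19. B eliminated.
Round 3: A 16, C 31, D 29. A eliminated.
Round 4: C 31, D 45. D has a majority (≥39).

D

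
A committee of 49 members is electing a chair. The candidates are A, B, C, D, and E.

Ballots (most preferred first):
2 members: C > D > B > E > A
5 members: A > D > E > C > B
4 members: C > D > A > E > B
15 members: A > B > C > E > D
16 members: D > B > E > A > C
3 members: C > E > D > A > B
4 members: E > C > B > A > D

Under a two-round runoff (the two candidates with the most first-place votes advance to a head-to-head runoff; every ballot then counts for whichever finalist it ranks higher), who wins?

D

Round 1 first-place votes: A 20, B 0, C 9, D 16, E 4. A and D advance.
Runoff: A is ranked above D on 24 ballots, D above A on 25.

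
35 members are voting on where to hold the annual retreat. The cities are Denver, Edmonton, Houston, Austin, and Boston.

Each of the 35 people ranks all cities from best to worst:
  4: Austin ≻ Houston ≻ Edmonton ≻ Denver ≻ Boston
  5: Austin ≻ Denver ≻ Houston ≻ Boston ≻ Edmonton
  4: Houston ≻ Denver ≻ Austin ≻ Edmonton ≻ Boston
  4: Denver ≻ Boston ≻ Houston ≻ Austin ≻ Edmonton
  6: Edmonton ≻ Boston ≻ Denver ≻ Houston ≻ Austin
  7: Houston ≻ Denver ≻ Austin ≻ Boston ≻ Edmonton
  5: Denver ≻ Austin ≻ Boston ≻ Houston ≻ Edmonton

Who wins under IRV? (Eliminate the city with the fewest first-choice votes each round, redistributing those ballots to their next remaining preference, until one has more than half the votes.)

Round 1: Denver 9, Edmonton 6, Houston 11, Austin 9, Boston 0. Boston eliminated.
Round 2: Denver 9, Edmonton 6, Houston 11, Austin 9. Edmonton eliminated.
Round 3: Denver 15, Houston 11, Austin 9. Austin eliminated.
Round 4: Denver 20, Houston 15. Denver has a majority (≥18).

Denver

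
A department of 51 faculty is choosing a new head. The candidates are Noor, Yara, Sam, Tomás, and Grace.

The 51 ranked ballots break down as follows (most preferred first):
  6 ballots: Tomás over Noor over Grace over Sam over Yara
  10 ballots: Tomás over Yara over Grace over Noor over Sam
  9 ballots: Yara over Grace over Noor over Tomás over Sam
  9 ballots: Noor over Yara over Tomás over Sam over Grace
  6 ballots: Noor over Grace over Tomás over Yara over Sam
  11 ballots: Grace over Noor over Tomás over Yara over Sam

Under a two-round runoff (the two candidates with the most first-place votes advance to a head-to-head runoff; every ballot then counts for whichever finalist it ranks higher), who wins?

Noor

Round 1 first-place votes: Noor 15, Yara 9, Sam 0, Tomás 16, Grace 11. Tomás and Noor advance.
Runoff: Tomás is ranked above Noor on 16 ballots, Noor above Tomás on 35.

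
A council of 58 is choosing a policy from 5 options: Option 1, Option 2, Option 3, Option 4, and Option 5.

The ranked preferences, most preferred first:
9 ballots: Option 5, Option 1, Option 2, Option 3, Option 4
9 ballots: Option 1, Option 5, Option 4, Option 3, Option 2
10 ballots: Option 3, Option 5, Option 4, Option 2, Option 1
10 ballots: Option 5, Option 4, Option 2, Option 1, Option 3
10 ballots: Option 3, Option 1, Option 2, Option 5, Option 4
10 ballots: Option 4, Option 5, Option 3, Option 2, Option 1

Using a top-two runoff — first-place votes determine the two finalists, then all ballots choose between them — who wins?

Option 5

Round 1 first-place votes: Option 1 9, Option 2 0, Option 3 20, Option 4 10, Option 5 19. Option 3 and Option 5 advance.
Runoff: Option 3 is ranked above Option 5 on 20 ballots, Option 5 above Option 3 on 38.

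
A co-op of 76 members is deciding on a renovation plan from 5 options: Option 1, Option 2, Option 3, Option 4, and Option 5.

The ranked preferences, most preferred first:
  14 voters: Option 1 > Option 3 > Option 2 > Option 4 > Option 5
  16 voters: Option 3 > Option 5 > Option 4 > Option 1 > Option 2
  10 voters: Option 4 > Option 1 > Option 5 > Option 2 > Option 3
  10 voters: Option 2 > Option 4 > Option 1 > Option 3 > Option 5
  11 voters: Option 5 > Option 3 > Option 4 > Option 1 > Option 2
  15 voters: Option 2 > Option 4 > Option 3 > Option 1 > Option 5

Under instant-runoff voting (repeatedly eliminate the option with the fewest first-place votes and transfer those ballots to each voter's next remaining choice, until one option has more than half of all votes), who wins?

Option 3

Round 1: Option 1 14, Option 2 25, Option 3 16, Option 4 10, Option 5 11. Option 4 eliminated.
Round 2: Option 1 24, Option 2 25, Option 3 16, Option 5 11. Option 5 eliminated.
Round 3: Option 1 24, Option 2 25, Option 3 27. Option 1 eliminated.
Round 4: Option 2 35, Option 3 41. Option 3 has a majority (≥39).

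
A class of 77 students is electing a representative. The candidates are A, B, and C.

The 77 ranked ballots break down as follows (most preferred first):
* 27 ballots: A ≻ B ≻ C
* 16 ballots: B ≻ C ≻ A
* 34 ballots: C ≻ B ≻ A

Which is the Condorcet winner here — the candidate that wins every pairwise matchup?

B

B vs A: 50–27
B vs C: 43–34
B beats every other candidate.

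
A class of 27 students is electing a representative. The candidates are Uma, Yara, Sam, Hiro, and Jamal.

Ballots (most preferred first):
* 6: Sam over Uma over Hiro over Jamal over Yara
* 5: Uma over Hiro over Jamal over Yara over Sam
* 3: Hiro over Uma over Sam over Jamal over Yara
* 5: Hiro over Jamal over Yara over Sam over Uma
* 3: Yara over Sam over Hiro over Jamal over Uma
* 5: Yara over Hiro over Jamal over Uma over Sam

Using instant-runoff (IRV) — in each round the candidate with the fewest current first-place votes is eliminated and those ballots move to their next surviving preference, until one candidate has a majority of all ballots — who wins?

Hiro

Round 1: Uma 5, Yara 8, Sam 6, Hiro 8, Jamal 0. Jamal eliminated.
Round 2: Uma 5, Yara 8, Sam 6, Hiro 8. Uma eliminated.
Round 3: Yara 8, Sam 6, Hiro 13. Sam eliminated.
Round 4: Yara 8, Hiro 19. Hiro has a majority (≥14).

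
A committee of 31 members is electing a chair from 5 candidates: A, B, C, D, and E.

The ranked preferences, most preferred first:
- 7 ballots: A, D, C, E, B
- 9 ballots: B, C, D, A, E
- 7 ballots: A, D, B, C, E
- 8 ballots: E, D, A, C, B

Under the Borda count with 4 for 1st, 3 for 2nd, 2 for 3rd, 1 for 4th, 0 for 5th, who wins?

D

A: 7×4 + 9×1 + 7×4 + 8×2 = 81
B: 7×0 + 9×4 + 7×2 + 8×0 = 50
C: 7×2 + 9×3 + 7×1 + 8×1 = 56
D: 7×3 + 9×2 + 7×3 + 8×3 = 84
E: 7×1 + 9×0 + 7×0 + 8×4 = 39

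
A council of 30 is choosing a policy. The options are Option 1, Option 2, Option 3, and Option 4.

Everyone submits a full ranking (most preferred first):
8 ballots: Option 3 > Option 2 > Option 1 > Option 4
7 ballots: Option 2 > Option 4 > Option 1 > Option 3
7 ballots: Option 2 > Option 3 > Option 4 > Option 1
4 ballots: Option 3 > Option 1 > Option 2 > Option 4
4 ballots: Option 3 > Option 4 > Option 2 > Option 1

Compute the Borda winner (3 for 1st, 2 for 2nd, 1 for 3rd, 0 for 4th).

Option 2

Option 1: 8×1 + 7×1 + 7×0 + 4×2 + 4×0 = 23
Option 2: 8×2 + 7×3 + 7×3 + 4×1 + 4×1 = 66
Option 3: 8×3 + 7×0 + 7×2 + 4×3 + 4×3 = 62
Option 4: 8×0 + 7×2 + 7×1 + 4×0 + 4×2 = 29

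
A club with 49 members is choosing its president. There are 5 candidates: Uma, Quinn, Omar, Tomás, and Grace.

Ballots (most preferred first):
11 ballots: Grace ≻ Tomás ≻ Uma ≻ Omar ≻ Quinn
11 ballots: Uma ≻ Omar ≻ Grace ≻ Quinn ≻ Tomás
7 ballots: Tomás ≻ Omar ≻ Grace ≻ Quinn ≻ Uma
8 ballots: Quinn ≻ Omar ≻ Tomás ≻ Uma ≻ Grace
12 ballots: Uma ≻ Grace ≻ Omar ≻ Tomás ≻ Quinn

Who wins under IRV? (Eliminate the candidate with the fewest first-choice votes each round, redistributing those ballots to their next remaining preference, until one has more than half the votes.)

Round 1: Uma 23, Quinn 8, Omar 0, Tomás 7, Grace 11. Omar eliminated.
Round 2: Uma 23, Quinn 8, Tomás 7, Grace 11. Tomás eliminated.
Round 3: Uma 23, Quinn 8, Grace 18. Quinn eliminated.
Round 4: Uma 31, Grace 18. Uma has a majority (≥25).

Uma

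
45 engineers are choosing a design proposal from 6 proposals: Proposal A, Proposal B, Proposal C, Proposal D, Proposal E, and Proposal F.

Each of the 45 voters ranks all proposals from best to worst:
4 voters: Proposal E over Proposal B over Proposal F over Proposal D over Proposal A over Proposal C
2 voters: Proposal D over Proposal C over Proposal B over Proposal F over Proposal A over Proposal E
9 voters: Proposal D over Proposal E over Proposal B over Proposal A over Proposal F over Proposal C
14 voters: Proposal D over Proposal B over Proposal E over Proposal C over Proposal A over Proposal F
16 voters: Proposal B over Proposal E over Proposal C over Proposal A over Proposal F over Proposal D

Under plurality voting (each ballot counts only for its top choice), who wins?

First-place votes: Proposal A 0, Proposal B 16, Proposal C 0, Proposal D 25, Proposal E 4, Proposal F 0.

Proposal D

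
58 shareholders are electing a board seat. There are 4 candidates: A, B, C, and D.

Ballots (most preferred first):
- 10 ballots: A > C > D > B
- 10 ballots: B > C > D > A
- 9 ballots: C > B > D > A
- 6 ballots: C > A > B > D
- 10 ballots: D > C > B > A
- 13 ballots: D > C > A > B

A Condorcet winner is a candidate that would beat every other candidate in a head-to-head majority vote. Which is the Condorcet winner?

C vs A: 48–10
C vs B: 48–10
C vs D: 35–23
C beats every other candidate.

C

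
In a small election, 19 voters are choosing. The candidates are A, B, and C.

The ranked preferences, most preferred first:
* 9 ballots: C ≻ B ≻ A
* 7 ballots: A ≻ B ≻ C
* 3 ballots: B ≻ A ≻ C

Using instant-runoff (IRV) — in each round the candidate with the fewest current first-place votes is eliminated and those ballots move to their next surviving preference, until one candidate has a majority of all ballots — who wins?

A

Round 1: A 7, B 3, C 9. B eliminated.
Round 2: A 10, C 9. A has a majority (≥10).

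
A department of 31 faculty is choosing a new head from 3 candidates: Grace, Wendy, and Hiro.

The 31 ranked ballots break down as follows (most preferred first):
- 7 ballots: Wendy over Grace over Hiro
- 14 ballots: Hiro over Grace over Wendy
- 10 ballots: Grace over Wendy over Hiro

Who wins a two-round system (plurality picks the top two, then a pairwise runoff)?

Grace

Round 1 first-place votes: Grace 10, Wendy 7, Hiro 14. Hiro and Grace advance.
Runoff: Hiro is ranked above Grace on 14 ballots, Grace above Hiro on 17.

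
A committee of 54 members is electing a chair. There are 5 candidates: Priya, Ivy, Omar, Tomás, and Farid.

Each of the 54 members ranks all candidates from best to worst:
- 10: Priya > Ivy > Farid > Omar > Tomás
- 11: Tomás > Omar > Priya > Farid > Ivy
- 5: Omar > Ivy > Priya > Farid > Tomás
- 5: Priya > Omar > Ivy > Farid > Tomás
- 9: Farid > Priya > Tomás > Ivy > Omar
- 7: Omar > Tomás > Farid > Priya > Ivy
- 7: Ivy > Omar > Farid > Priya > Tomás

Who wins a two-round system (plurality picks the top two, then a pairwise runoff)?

Round 1 first-place votes: Priya 15, Ivy 7, Omar 12, Tomás 11, Farid 9. Priya and Omar advance.
Runoff: Priya is ranked above Omar on 24 ballots, Omar above Priya on 30.

Omar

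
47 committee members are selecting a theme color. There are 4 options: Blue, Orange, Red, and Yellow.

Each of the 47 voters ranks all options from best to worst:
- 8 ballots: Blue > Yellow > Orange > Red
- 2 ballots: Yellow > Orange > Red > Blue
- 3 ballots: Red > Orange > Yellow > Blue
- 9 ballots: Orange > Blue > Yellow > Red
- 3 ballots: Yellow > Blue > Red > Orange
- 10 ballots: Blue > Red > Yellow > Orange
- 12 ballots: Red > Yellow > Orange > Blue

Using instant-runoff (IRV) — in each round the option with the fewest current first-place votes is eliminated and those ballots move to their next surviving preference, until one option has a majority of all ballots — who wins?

Round 1: Blue 18, Orange 9, Red 15, Yellow 5. Yellow eliminated.
Round 2: Blue 21, Orange 11, Red 15. Orange eliminated.
Round 3: Blue 30, Red 17. Blue has a majority (≥24).

Blue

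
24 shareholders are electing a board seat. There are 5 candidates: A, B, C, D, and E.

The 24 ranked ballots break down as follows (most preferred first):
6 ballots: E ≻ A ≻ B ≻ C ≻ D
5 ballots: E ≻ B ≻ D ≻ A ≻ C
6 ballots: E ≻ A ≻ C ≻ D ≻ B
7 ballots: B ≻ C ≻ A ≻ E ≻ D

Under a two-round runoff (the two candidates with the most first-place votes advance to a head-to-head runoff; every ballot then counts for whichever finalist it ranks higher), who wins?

Round 1 first-place votes: A 0, B 7, C 0, D 0, E 17. E and B advance.
Runoff: E is ranked above B on 17 ballots, B above E on 7.

E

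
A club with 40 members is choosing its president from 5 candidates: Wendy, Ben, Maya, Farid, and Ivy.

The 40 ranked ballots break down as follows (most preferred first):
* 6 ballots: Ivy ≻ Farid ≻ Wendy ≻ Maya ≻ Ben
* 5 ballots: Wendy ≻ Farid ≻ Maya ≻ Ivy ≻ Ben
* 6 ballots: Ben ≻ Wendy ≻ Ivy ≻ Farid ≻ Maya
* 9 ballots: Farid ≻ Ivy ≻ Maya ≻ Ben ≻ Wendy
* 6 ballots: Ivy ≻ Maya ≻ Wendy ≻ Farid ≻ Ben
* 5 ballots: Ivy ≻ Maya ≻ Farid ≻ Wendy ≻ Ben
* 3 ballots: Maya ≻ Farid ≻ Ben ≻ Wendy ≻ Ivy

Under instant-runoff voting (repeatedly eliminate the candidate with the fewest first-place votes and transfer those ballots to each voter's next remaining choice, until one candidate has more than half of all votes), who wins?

Round 1: Wendy 5, Ben 6, Maya 3, Farid 9, Ivy 17. Maya eliminated.
Round 2: Wendy 5, Ben 6, Farid 12, Ivy 17. Wendy eliminated.
Round 3: Ben 6, Farid 17, Ivy 17. Ben eliminated.
Round 4: Farid 17, Ivy 23. Ivy has a majority (≥21).

Ivy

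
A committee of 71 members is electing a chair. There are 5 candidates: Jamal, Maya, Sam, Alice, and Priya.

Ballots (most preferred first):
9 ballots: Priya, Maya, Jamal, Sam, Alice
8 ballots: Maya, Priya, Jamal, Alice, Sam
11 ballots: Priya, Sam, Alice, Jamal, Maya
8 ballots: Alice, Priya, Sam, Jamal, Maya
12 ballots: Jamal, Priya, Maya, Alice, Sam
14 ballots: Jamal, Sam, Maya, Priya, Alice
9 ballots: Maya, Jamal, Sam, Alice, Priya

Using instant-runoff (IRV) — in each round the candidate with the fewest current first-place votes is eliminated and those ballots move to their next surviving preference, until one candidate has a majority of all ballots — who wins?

Priya

Round 1: Jamal 26, Maya 17, Sam 0, Alice 8, Priya 20. Sam eliminated.
Round 2: Jamal 26, Maya 17, Alice 8, Priya 20. Alice eliminated.
Round 3: Jamal 26, Maya 17, Priya 28. Maya eliminated.
Round 4: Jamal 35, Priya 36. Priya has a majority (≥36).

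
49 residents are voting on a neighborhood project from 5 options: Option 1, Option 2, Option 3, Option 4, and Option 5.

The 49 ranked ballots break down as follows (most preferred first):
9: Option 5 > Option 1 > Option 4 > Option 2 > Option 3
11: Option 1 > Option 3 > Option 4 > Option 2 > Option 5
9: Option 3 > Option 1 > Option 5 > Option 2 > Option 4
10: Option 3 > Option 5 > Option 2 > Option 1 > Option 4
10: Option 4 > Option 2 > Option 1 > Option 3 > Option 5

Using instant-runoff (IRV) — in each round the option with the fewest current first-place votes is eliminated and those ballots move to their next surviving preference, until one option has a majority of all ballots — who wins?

Option 1

Round 1: Option 1 11, Option 2 0, Option 3 19, Option 4 10, Option 5 9. Option 2 eliminated.
Round 2: Option 1 11, Option 3 19, Option 4 10, Option 5 9. Option 5 eliminated.
Round 3: Option 1 20, Option 3 19, Option 4 10. Option 4 eliminated.
Round 4: Option 1 30, Option 3 19. Option 1 has a majority (≥25).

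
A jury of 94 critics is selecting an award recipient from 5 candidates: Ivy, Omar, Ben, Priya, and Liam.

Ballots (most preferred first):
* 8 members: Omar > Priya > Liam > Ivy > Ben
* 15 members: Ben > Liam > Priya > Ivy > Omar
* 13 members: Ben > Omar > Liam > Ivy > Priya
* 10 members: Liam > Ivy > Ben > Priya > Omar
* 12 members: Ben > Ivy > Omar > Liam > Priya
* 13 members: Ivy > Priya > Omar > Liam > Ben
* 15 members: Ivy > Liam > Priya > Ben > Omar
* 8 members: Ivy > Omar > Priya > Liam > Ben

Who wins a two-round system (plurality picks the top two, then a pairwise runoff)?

Ivy

Round 1 first-place votes: Ivy 36, Omar 8, Ben 40, Priya 0, Liam 10. Ben and Ivy advance.
Runoff: Ben is ranked above Ivy on 40 ballots, Ivy above Ben on 54.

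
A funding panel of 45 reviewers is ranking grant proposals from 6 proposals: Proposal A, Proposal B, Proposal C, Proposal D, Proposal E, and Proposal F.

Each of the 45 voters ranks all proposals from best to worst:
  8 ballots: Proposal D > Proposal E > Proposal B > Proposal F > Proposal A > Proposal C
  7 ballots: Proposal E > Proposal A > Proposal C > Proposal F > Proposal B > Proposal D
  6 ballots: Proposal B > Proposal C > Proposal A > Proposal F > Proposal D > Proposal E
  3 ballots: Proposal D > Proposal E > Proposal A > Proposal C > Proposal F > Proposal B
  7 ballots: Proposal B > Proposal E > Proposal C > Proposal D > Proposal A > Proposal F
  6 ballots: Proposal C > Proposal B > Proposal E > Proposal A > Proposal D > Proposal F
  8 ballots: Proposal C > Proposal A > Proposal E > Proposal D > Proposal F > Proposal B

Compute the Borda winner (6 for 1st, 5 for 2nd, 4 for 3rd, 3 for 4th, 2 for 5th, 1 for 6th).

Proposal E

Proposal A: 8×2 + 7×5 + 6×4 + 3×4 + 7×2 + 6×3 + 8×5 = 159
Proposal B: 8×4 + 7×2 + 6×6 + 3×1 + 7×6 + 6×5 + 8×1 = 165
Proposal C: 8×1 + 7×4 + 6×5 + 3×3 + 7×4 + 6×6 + 8×6 = 187
Proposal D: 8×6 + 7×1 + 6×2 + 3×6 + 7×3 + 6×2 + 8×3 = 142
Proposal E: 8×5 + 7×6 + 6×1 + 3×5 + 7×5 + 6×4 + 8×4 = 194
Proposal F: 8×3 + 7×3 + 6×3 + 3×2 + 7×1 + 6×1 + 8×2 = 98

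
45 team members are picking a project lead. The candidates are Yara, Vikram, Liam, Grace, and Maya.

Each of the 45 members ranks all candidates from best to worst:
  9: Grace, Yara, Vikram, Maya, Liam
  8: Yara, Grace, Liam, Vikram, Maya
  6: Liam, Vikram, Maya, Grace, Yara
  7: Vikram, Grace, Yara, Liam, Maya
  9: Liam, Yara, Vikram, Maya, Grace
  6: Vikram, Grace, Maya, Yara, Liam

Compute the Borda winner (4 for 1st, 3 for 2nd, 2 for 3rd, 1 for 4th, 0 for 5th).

Yara: 9×3 + 8×4 + 6×0 + 7×2 + 9×3 + 6×1 = 106
Vikram: 9×2 + 8×1 + 6×3 + 7×4 + 9×2 + 6×4 = 114
Liam: 9×0 + 8×2 + 6×4 + 7×1 + 9×4 + 6×0 = 83
Grace: 9×4 + 8×3 + 6×1 + 7×3 + 9×0 + 6×3 = 105
Maya: 9×1 + 8×0 + 6×2 + 7×0 + 9×1 + 6×2 = 42

Vikram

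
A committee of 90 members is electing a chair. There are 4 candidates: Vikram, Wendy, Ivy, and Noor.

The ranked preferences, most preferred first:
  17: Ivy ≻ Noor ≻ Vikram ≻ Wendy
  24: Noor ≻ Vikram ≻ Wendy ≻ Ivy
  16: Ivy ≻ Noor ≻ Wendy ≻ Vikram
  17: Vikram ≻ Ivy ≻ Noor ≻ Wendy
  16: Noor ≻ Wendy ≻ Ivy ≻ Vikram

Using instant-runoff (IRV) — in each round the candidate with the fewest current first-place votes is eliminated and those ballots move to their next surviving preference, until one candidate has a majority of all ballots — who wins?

Round 1: Vikram 17, Wendy 0, Ivy 33, Noor 40. Wendy eliminated.
Round 2: Vikram 17, Ivy 33, Noor 40. Vikram eliminated.
Round 3: Ivy 50, Noor 40. Ivy has a majority (≥46).

Ivy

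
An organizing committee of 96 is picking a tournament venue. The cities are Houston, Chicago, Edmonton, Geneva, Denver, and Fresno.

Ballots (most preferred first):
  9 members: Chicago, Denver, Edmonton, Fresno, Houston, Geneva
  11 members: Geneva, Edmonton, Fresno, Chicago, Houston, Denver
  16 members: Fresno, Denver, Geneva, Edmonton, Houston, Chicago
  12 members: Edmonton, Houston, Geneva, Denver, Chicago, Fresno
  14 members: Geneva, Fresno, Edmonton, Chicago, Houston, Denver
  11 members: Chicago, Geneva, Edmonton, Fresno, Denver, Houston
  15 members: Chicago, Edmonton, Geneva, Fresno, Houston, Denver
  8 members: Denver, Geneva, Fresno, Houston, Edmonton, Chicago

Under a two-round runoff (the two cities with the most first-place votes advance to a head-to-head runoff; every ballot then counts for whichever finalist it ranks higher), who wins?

Round 1 first-place votes: Houston 0, Chicago 35, Edmonton 12, Geneva 25, Denver 8, Fresno 16. Chicago and Geneva advance.
Runoff: Chicago is ranked above Geneva on 35 ballots, Geneva above Chicago on 61.

Geneva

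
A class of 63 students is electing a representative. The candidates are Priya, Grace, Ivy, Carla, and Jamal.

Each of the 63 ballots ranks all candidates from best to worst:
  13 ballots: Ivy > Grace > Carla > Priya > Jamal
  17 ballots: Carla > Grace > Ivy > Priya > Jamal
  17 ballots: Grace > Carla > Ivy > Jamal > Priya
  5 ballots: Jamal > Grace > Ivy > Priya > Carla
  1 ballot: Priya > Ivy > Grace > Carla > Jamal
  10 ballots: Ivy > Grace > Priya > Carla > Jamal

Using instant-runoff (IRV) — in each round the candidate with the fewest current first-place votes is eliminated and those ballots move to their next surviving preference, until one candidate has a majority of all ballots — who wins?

Grace

Round 1: Priya 1, Grace 17, Ivy 23, Carla 17, Jamal 5. Priya eliminated.
Round 2: Grace 17, Ivy 24, Carla 17, Jamal 5. Jamal eliminated.
Round 3: Grace 22, Ivy 24, Carla 17. Carla eliminated.
Round 4: Grace 39, Ivy 24. Grace has a majority (≥32).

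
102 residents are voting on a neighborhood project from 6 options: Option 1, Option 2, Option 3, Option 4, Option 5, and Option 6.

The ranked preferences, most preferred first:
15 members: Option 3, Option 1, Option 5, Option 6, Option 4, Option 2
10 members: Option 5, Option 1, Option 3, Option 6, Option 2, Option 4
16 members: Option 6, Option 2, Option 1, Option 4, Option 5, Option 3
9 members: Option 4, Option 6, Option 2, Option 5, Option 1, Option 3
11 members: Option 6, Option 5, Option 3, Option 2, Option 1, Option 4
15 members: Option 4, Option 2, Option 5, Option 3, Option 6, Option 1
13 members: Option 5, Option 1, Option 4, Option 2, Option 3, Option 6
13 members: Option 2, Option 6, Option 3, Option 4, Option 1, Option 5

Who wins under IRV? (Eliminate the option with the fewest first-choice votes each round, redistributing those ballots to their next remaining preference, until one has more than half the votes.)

Option 5

Round 1: Option 1 0, Option 2 13, Option 3 15, Option 4 24, Option 5 23, Option 6 27. Option 1 eliminated.
Round 2: Option 2 13, Option 3 15, Option 4 24, Option 5 23, Option 6 27. Option 2 eliminated.
Round 3: Option 3 15, Option 4 24, Option 5 23, Option 6 40. Option 3 eliminated.
Round 4: Option 4 24, Option 5 38, Option 6 40. Option 4 eliminated.
Round 5: Option 5 53, Option 6 49. Option 5 has a majority (≥52).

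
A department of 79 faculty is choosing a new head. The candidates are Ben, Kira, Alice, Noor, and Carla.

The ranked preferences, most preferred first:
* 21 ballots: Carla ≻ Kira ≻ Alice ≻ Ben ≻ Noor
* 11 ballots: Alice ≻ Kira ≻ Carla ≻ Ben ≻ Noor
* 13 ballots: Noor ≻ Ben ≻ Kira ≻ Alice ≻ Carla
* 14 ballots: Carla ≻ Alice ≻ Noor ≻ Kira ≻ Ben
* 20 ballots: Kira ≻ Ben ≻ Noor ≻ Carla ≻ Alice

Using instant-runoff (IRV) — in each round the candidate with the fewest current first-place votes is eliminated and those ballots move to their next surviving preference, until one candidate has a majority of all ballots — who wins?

Round 1: Ben 0, Kira 20, Alice 11, Noor 13, Carla 35. Ben eliminated.
Round 2: Kira 20, Alice 11, Noor 13, Carla 35. Alice eliminated.
Round 3: Kira 31, Noor 13, Carla 35. Noor eliminated.
Round 4: Kira 44, Carla 35. Kira has a majority (≥40).

Kira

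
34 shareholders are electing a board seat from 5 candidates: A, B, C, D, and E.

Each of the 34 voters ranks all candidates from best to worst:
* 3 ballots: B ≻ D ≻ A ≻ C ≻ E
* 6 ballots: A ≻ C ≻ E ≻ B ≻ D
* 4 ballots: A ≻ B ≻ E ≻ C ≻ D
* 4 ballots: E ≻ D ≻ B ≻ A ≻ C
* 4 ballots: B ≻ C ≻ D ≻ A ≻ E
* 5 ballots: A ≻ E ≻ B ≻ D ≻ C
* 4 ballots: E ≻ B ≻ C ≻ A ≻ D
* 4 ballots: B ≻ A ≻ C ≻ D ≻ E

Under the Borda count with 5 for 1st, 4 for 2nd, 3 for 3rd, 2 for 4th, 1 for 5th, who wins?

A: 3×3 + 6×5 + 4×5 + 4×2 + 4×2 + 5×5 + 4×2 + 4×4 = 124
B: 3×5 + 6×2 + 4×4 + 4×3 + 4×5 + 5×3 + 4×4 + 4×5 = 126
C: 3×2 + 6×4 + 4×2 + 4×1 + 4×4 + 5×1 + 4×3 + 4×3 = 87
D: 3×4 + 6×1 + 4×1 + 4×4 + 4×3 + 5×2 + 4×1 + 4×2 = 72
E: 3×1 + 6×3 + 4×3 + 4×5 + 4×1 + 5×4 + 4×5 + 4×1 = 101

B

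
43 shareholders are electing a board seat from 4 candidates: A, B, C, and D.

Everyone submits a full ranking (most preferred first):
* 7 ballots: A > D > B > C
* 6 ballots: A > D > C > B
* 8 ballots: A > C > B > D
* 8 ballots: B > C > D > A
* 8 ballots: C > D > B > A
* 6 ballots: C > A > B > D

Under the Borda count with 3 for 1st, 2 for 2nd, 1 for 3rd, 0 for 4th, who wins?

C

A: 7×3 + 6×3 + 8×3 + 8×0 + 8×0 + 6×2 = 75
B: 7×1 + 6×0 + 8×1 + 8×3 + 8×1 + 6×1 = 53
C: 7×0 + 6×1 + 8×2 + 8×2 + 8×3 + 6×3 = 80
D: 7×2 + 6×2 + 8×0 + 8×1 + 8×2 + 6×0 = 50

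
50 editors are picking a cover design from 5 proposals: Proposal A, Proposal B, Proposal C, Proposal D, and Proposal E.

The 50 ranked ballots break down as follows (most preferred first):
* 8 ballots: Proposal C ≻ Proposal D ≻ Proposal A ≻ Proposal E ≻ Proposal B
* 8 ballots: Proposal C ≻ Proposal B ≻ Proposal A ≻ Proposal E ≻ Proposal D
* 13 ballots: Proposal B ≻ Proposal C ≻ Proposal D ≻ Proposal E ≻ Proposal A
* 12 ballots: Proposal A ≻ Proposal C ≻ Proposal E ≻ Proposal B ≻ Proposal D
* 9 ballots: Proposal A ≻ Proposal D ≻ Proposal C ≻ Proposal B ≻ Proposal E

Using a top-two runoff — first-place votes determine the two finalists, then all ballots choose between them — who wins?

Proposal C

Round 1 first-place votes: Proposal A 21, Proposal B 13, Proposal C 16, Proposal D 0, Proposal E 0. Proposal A and Proposal C advance.
Runoff: Proposal A is ranked above Proposal C on 21 ballots, Proposal C above Proposal A on 29.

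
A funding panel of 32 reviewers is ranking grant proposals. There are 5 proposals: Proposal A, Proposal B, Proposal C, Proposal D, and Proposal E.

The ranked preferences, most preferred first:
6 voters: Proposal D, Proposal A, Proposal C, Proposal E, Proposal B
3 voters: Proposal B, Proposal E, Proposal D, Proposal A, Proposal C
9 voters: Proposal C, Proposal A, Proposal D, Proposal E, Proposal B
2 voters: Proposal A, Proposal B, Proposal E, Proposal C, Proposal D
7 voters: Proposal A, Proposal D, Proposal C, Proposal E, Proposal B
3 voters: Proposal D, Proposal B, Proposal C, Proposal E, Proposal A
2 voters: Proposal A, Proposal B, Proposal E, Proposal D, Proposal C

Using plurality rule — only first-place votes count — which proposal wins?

Proposal A

First-place votes: Proposal A 11, Proposal B 3, Proposal C 9, Proposal D 9, Proposal E 0.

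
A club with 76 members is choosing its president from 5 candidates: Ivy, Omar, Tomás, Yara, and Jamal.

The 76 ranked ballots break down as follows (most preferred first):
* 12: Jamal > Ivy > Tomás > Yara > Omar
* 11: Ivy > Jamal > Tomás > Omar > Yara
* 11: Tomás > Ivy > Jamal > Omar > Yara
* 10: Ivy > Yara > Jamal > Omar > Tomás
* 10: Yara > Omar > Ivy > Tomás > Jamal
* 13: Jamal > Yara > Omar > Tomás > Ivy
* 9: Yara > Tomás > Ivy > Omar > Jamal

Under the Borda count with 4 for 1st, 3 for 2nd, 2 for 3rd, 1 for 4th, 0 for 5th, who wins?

Ivy

Ivy: 12×3 + 11×4 + 11×3 + 10×4 + 10×2 + 13×0 + 9×2 = 191
Omar: 12×0 + 11×1 + 11×1 + 10×1 + 10×3 + 13×2 + 9×1 = 97
Tomás: 12×2 + 11×2 + 11×4 + 10×0 + 10×1 + 13×1 + 9×3 = 140
Yara: 12×1 + 11×0 + 11×0 + 10×3 + 10×4 + 13×3 + 9×4 = 157
Jamal: 12×4 + 11×3 + 11×2 + 10×2 + 10×0 + 13×4 + 9×0 = 175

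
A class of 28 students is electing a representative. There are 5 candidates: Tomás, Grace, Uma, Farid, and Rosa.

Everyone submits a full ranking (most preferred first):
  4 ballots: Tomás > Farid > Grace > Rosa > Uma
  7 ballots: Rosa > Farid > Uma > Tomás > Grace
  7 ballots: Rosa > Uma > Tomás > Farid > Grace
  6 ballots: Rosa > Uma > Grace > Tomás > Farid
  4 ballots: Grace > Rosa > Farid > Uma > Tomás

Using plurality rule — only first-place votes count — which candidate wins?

First-place votes: Tomás 4, Grace 4, Uma 0, Farid 0, Rosa 20.

Rosa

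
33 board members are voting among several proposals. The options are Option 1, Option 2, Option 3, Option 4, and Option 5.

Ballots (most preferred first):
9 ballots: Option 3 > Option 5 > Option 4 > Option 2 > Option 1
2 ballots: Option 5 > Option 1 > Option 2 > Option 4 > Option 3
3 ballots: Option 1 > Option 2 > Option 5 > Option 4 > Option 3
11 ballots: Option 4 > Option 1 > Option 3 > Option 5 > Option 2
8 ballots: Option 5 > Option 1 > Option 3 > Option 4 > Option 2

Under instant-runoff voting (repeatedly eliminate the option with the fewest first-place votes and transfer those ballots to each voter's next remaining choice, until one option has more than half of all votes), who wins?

Round 1: Option 1 3, Option 2 0, Option 3 9, Option 4 11, Option 5 10. Option 2 eliminated.
Round 2: Option 1 3, Option 3 9, Option 4 11, Option 5 10. Option 1 eliminated.
Round 3: Option 3 9, Option 4 11, Option 5 13. Option 3 eliminated.
Round 4: Option 4 11, Option 5 22. Option 5 has a majority (≥17).

Option 5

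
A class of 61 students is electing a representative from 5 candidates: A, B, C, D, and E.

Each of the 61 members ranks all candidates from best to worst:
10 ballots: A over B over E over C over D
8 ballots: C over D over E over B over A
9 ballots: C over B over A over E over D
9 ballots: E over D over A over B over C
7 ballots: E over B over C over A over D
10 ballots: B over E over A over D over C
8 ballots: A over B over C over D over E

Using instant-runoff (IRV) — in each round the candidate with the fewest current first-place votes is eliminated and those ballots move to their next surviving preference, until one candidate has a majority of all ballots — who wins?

E

Round 1: A 18, B 10, C 17, D 0, E 16. D eliminated.
Round 2: A 18, B 10, C 17, E 16. B eliminated.
Round 3: A 18, C 17, E 26. C eliminated.
Round 4: A 27, E 34. E has a majority (≥31).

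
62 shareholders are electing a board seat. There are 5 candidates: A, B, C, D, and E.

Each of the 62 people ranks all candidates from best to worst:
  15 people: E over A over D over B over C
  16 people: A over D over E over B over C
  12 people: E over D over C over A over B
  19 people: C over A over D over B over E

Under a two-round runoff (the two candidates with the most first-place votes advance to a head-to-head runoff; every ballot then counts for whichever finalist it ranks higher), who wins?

Round 1 first-place votes: A 16, B 0, C 19, D 0, E 27. E and C advance.
Runoff: E is ranked above C on 43 ballots, C above E on 19.

E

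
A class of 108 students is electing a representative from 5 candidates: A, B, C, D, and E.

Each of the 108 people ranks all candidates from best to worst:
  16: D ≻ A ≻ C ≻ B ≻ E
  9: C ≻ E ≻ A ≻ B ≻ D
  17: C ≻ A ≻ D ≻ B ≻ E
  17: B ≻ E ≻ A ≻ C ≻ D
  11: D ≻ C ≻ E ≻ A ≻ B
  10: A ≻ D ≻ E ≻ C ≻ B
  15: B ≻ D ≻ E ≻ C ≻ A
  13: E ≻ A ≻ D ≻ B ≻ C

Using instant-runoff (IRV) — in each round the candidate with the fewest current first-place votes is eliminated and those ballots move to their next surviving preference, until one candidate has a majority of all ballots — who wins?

Round 1: A 10, B 32, C 26, D 27, E 13. A eliminated.
Round 2: B 32, C 26, D 37, E 13. E eliminated.
Round 3: B 32, C 26, D 50. C eliminated.
Round 4: B 41, D 67. D has a majority (≥55).

D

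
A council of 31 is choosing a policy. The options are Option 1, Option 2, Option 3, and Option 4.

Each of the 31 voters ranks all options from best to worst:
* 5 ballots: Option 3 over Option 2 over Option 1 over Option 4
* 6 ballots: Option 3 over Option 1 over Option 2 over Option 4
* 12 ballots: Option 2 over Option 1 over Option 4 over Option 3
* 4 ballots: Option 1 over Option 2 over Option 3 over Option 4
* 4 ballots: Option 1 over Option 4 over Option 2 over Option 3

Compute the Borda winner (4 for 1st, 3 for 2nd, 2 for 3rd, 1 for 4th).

Option 1: 5×2 + 6×3 + 12×3 + 4×4 + 4×4 = 96
Option 2: 5×3 + 6×2 + 12×4 + 4×3 + 4×2 = 95
Option 3: 5×4 + 6×4 + 12×1 + 4×2 + 4×1 = 68
Option 4: 5×1 + 6×1 + 12×2 + 4×1 + 4×3 = 51

Option 1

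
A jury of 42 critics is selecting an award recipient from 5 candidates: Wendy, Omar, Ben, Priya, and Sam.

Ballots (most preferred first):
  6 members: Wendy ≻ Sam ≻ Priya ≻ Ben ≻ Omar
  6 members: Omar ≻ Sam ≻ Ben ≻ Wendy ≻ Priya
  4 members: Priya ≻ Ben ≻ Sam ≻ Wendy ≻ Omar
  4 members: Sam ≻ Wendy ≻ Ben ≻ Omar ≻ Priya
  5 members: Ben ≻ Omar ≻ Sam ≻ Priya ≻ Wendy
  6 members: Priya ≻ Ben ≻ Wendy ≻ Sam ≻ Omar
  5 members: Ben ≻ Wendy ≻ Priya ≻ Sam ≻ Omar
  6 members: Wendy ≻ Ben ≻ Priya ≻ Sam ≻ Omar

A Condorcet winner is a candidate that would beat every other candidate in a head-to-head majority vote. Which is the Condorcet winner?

Ben vs Wendy: 26–16
Ben vs Omar: 36–6
Ben vs Priya: 26–16
Ben vs Sam: 26–16
Ben beats every other candidate.

Ben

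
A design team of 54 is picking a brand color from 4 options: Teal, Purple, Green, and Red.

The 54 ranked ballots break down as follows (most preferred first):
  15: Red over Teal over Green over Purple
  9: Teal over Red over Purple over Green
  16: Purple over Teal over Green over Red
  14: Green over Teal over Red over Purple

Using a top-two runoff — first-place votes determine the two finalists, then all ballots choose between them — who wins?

Round 1 first-place votes: Teal 9, Purple 16, Green 14, Red 15. Purple and Red advance.
Runoff: Purple is ranked above Red on 16 ballots, Red above Purple on 38.

Red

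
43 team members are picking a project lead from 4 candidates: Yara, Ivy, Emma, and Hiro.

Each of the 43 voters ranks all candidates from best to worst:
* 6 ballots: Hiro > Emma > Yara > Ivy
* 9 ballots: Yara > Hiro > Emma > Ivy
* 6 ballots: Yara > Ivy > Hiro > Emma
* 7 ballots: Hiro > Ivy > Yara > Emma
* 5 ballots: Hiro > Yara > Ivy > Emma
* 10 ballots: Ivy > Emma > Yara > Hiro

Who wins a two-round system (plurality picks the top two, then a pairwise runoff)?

Round 1 first-place votes: Yara 15, Ivy 10, Emma 0, Hiro 18. Hiro and Yara advance.
Runoff: Hiro is ranked above Yara on 18 ballots, Yara above Hiro on 25.

Yara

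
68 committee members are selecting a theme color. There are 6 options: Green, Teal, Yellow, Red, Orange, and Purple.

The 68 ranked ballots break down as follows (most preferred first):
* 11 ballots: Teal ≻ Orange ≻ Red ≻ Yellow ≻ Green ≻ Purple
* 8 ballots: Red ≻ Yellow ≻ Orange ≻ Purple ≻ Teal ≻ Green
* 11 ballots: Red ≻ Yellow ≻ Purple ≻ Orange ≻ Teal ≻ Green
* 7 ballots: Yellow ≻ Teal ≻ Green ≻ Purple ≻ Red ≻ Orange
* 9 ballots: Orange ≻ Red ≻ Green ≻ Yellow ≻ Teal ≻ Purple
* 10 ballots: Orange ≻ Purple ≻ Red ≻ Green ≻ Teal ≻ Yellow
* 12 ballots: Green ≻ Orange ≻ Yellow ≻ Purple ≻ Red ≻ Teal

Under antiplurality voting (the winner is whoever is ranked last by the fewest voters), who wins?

Red

Last-place votes: Green 19, Teal 12, Yellow 10, Red 0, Orange 7, Purple 20.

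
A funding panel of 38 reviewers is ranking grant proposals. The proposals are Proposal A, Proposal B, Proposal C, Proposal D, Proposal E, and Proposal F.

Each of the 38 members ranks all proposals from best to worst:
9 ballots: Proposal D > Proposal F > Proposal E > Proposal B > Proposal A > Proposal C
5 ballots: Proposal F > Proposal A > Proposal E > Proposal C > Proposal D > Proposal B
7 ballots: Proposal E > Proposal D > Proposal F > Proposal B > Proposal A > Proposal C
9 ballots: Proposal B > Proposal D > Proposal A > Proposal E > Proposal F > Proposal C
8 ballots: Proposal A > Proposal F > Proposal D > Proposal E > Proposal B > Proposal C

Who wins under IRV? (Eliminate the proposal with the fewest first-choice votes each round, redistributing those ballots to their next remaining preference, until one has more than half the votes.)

Proposal D

Round 1: Proposal A 8, Proposal B 9, Proposal C 0, Proposal D 9, Proposal E 7, Proposal F 5. Proposal C eliminated.
Round 2: Proposal A 8, Proposal B 9, Proposal D 9, Proposal E 7, Proposal F 5. Proposal F eliminated.
Round 3: Proposal A 13, Proposal B 9, Proposal D 9, Proposal E 7. Proposal E eliminated.
Round 4: Proposal A 13, Proposal B 9, Proposal D 16. Proposal B eliminated.
Round 5: Proposal A 13, Proposal D 25. Proposal D has a majority (≥20).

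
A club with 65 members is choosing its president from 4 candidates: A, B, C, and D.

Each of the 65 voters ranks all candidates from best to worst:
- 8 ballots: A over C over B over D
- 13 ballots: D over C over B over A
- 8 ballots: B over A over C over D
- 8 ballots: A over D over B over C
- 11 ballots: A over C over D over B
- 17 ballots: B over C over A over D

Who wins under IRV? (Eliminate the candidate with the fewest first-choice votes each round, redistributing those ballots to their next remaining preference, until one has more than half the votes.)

Round 1: A 27, B 25, C 0, D 13. C eliminated.
Round 2: A 27, B 25, D 13. D eliminated.
Round 3: A 27, B 38. B has a majority (≥33).

B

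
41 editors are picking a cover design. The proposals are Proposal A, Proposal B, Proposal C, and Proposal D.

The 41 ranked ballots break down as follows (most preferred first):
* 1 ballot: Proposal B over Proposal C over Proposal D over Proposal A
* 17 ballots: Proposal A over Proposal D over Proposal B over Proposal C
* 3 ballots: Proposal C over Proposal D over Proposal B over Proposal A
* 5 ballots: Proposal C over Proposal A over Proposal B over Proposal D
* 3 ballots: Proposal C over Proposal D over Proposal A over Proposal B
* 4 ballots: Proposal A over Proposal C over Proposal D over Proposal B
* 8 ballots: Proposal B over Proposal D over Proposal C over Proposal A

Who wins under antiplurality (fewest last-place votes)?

Last-place votes: Proposal A 12, Proposal B 7, Proposal C 17, Proposal D 5.

Proposal D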